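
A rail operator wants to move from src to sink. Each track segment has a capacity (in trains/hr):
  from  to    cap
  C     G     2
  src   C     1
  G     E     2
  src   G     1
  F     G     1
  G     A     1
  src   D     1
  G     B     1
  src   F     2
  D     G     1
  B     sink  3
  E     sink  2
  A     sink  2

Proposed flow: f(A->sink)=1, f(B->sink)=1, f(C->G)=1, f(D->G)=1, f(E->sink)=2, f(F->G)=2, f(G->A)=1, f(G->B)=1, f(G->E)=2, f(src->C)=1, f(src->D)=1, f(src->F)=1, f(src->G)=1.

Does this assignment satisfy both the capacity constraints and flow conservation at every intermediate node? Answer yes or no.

Capacity violated on F->G: flow 2 > capacity 1.

No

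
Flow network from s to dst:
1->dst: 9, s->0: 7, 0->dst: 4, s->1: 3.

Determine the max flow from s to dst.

7

Augment s->0->dst: bottleneck 4. Total 4.
Augment s->1->dst: bottleneck 3. Total 7.
No augmenting path remains in the residual graph.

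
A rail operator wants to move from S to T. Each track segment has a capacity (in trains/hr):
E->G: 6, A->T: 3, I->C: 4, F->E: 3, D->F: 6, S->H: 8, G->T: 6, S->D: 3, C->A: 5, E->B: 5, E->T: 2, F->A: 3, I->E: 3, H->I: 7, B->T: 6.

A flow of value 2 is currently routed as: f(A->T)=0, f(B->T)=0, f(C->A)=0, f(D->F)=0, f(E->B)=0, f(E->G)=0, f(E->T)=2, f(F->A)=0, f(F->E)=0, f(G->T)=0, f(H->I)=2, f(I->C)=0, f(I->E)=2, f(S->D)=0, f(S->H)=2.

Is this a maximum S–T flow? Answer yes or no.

Residual path S->D->F->A->T has bottleneck 3 > 0.
Pushing 3 along it raises the flow to 5, so the given flow is not maximum.

No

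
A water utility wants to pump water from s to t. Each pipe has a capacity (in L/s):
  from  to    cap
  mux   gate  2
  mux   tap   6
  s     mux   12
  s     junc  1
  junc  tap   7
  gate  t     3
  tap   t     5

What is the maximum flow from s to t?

7

Augment s→junc→tap→t: bottleneck 1. Total 1.
Augment s→mux→tap→t: bottleneck 4. Total 5.
Augment s→mux→gate→t: bottleneck 2. Total 7.
No augmenting path remains in the residual graph.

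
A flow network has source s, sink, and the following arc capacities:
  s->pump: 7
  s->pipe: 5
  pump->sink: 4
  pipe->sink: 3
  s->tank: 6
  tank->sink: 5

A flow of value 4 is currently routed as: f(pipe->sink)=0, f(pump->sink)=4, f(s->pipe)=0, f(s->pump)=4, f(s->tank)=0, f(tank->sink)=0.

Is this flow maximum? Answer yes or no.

Residual path s->pipe->sink has bottleneck 3 > 0.
Pushing 3 along it raises the flow to 7, so the given flow is not maximum.

No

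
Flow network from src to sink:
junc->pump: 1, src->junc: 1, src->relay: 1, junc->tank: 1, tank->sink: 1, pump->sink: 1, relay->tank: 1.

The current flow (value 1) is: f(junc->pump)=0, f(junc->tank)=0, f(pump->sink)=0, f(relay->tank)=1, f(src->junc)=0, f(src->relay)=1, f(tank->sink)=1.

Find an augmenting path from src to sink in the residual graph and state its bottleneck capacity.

src->junc->pump->sink, bottleneck 1

Residual along src->junc->pump->sink: src->junc: 1, junc->pump: 1, pump->sink: 1.
Bottleneck = min = 1.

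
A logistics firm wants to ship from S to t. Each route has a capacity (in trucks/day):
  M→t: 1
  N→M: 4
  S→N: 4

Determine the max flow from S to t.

1

Augment S→N→M→t: bottleneck 1. Total 1.
No augmenting path remains in the residual graph.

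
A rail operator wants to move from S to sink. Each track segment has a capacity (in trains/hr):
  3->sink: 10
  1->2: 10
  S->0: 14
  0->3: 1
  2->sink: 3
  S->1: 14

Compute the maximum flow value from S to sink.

Augment S->0->3->sink: bottleneck 1. Total 1.
Augment S->1->2->sink: bottleneck 3. Total 4.
No augmenting path remains in the residual graph.

4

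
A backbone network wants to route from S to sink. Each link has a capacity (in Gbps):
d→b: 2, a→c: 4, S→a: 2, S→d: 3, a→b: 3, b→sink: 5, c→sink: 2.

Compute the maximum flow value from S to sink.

4

Augment S→a→c→sink: bottleneck 2. Total 2.
Augment S→d→b→sink: bottleneck 2. Total 4.
No augmenting path remains in the residual graph.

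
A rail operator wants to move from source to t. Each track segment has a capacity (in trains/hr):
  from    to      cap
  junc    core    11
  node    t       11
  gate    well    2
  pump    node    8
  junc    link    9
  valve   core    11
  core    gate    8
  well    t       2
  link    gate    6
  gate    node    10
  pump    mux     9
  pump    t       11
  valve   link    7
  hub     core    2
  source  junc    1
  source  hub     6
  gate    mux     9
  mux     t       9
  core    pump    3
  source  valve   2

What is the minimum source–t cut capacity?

Max flow = 5 (via 3 augmenting paths).
In the residual at optimum, the set reachable from source is {hub, source}.
Cut edges: source→valve (cap 2), source→junc (cap 1), hub→core (cap 2). Sum = 5.

5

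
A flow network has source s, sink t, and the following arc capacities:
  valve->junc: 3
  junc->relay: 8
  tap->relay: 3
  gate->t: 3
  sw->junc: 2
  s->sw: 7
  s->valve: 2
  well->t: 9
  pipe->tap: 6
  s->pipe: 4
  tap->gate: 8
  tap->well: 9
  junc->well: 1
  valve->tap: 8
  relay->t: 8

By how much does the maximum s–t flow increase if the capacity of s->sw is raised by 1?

0

Original max flow = 8.
Edge s->sw does not cross the min cut (source side {s, sw}), so extra capacity there cannot help.
New max flow = 8. Increase = 0.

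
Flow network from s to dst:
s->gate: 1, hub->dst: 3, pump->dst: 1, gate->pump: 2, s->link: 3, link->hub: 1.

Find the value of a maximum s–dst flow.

Augment s->link->hub->dst: bottleneck 1. Total 1.
Augment s->gate->pump->dst: bottleneck 1. Total 2.
No augmenting path remains in the residual graph.

2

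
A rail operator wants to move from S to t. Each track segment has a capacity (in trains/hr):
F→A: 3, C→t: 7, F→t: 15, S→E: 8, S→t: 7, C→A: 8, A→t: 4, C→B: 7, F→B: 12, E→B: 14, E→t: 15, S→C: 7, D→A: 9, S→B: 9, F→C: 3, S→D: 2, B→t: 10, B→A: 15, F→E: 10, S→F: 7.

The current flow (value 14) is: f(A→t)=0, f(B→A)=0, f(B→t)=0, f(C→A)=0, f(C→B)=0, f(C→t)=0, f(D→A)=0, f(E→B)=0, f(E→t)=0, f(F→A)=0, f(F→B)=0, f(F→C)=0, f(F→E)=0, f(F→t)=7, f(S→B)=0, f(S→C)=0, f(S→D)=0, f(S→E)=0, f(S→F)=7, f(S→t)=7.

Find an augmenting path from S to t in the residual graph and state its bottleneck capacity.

Residual along S→E→t: S→E: 8, E→t: 15.
Bottleneck = min = 8.

S→E→t, bottleneck 8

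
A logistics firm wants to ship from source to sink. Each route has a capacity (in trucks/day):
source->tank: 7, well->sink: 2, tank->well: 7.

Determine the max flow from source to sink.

Augment source->tank->well->sink: bottleneck 2. Total 2.
No augmenting path remains in the residual graph.

2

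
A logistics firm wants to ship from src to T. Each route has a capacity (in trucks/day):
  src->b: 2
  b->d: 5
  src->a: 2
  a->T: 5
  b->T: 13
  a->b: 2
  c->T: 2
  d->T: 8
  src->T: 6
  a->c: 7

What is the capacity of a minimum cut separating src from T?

Max flow = 10 (via 3 augmenting paths).
In the residual at optimum, the set reachable from src is {src}.
Cut edges: src->a (cap 2), src->b (cap 2), src->T (cap 6). Sum = 10.

10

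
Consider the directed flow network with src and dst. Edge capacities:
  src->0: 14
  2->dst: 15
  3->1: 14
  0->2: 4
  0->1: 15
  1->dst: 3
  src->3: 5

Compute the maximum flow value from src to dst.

7

Augment src->3->1->dst: bottleneck 3. Total 3.
Augment src->0->2->dst: bottleneck 4. Total 7.
No augmenting path remains in the residual graph.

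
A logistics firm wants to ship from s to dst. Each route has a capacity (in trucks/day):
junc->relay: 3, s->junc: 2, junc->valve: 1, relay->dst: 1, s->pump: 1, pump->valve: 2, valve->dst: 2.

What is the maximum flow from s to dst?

3

Augment s->pump->valve->dst: bottleneck 1. Total 1.
Augment s->junc->valve->dst: bottleneck 1. Total 2.
Augment s->junc->relay->dst: bottleneck 1. Total 3.
No augmenting path remains in the residual graph.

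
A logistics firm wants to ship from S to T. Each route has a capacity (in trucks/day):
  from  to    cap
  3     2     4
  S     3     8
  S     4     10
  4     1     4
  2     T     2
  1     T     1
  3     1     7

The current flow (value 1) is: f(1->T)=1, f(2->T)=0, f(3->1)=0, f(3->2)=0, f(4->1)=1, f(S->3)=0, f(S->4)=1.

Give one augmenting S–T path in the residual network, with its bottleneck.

Residual along S->3->2->T: S->3: 8, 3->2: 4, 2->T: 2.
Bottleneck = min = 2.

S->3->2->T, bottleneck 2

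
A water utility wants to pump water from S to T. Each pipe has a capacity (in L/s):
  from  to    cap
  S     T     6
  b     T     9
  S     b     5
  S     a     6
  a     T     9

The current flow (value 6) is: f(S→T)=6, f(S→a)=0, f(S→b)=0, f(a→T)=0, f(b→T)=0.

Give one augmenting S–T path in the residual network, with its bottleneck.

Residual along S→b→T: S→b: 5, b→T: 9.
Bottleneck = min = 5.

S→b→T, bottleneck 5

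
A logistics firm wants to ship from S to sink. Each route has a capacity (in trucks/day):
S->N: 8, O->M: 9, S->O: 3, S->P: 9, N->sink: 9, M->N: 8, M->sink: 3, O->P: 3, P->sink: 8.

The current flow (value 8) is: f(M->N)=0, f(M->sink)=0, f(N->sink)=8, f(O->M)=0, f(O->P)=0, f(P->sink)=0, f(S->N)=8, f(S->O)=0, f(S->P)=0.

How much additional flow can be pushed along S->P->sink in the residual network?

Residual capacities along the path: S->P: 9, P->sink: 8.
Minimum is 8.

8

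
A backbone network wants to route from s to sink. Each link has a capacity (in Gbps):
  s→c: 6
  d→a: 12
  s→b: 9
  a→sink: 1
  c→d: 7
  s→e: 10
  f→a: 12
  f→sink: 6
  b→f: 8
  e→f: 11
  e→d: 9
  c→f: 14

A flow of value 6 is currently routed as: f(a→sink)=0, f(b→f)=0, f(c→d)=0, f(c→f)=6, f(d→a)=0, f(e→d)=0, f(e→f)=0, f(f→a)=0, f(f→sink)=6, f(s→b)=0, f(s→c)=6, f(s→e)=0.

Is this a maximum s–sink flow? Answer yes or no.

No

Residual path s→b→f→a→sink has bottleneck 1 > 0.
Pushing 1 along it raises the flow to 7, so the given flow is not maximum.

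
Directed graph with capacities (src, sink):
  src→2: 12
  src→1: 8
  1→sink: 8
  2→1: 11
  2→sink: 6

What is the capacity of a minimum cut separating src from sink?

Max flow = 14 (via 2 augmenting paths).
In the residual at optimum, the set reachable from src is {1, 2, src}.
Cut edges: 2→sink (cap 6), 1→sink (cap 8). Sum = 14.

14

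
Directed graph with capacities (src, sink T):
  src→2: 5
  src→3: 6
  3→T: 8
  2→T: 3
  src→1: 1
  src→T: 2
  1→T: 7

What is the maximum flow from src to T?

Augment src→T: bottleneck 2. Total 2.
Augment src→1→T: bottleneck 1. Total 3.
Augment src→3→T: bottleneck 6. Total 9.
Augment src→2→T: bottleneck 3. Total 12.
No augmenting path remains in the residual graph.

12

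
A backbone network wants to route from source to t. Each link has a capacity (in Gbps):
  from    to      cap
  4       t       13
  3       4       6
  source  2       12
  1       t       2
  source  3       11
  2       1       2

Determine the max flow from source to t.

Augment source->3->4->t: bottleneck 6. Total 6.
Augment source->2->1->t: bottleneck 2. Total 8.
No augmenting path remains in the residual graph.

8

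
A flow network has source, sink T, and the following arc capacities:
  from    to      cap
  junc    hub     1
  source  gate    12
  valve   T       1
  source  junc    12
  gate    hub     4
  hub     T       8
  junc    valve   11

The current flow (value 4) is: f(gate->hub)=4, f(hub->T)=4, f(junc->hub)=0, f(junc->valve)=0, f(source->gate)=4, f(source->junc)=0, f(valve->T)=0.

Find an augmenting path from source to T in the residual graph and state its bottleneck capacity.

Residual along source->junc->hub->T: source->junc: 12, junc->hub: 1, hub->T: 4.
Bottleneck = min = 1.

source->junc->hub->T, bottleneck 1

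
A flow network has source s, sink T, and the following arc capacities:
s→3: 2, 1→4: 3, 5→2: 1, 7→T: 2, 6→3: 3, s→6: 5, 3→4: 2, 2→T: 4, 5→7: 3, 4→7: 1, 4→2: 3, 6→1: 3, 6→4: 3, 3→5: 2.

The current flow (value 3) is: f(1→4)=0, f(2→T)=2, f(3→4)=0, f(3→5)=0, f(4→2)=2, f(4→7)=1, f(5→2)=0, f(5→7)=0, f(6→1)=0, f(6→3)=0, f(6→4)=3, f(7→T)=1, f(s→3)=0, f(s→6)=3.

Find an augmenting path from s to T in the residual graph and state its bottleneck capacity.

Residual along s→3→5→2→T: s→3: 2, 3→5: 2, 5→2: 1, 2→T: 2.
Bottleneck = min = 1.

s→3→5→2→T, bottleneck 1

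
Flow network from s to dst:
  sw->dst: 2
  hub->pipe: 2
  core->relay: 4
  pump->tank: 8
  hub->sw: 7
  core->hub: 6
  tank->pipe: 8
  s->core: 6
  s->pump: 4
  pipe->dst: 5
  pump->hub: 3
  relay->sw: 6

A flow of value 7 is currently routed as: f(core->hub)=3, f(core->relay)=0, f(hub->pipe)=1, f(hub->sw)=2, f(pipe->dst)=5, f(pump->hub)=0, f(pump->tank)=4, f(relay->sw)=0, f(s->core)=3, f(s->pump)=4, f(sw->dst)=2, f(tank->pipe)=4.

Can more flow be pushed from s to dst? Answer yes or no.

No

Residual reachable from s: {core, hub, pipe, pump, relay, s, sw, tank}; dst is not reachable.
Saturated cut: pipe->dst, sw->dst with total capacity 7 = current flow value. Flow is maximum.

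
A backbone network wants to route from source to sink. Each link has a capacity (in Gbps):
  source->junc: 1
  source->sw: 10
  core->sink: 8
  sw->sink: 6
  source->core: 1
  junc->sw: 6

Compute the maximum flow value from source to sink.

7

Augment source->sw->sink: bottleneck 6. Total 6.
Augment source->core->sink: bottleneck 1. Total 7.
No augmenting path remains in the residual graph.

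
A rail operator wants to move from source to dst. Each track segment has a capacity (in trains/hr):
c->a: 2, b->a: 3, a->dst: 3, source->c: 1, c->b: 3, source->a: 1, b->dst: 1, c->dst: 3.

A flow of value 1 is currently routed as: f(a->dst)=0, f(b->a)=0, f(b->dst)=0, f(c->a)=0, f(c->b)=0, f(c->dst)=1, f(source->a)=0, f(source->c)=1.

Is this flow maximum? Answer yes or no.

Residual path source->a->dst has bottleneck 1 > 0.
Pushing 1 along it raises the flow to 2, so the given flow is not maximum.

No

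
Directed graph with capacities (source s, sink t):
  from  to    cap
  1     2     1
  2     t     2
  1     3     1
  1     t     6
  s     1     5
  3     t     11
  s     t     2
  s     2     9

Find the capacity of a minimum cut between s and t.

9

Max flow = 9 (via 3 augmenting paths).
In the residual at optimum, the set reachable from s is {2, s}.
Cut edges: s->1 (cap 5), s->t (cap 2), 2->t (cap 2). Sum = 9.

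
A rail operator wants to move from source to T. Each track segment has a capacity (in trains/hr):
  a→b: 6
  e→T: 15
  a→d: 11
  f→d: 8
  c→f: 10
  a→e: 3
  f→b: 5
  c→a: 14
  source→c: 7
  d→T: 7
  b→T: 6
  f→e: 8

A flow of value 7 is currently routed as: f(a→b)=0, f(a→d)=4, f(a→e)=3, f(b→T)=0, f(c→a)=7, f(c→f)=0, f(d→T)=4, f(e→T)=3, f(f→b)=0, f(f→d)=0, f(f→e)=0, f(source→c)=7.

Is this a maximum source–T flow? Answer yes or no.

Residual reachable from source: {source}; T is not reachable.
Saturated cut: source→c with total capacity 7 = current flow value. Flow is maximum.

Yes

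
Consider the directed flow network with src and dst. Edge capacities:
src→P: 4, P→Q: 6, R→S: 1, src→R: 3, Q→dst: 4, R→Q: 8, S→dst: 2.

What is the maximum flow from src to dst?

5

Augment src→R→S→dst: bottleneck 1. Total 1.
Augment src→R→Q→dst: bottleneck 2. Total 3.
Augment src→P→Q→dst: bottleneck 2. Total 5.
No augmenting path remains in the residual graph.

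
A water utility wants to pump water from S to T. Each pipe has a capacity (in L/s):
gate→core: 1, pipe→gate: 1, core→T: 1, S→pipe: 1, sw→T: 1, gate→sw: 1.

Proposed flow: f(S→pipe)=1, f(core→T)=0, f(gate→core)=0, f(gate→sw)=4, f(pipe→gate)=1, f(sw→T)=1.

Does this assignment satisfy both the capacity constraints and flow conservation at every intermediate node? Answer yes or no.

No

Capacity violated on gate→sw: flow 4 > capacity 1.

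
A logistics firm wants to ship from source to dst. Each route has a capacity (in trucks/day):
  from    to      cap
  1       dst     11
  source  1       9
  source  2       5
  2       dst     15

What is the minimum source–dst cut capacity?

Max flow = 14 (via 2 augmenting paths).
In the residual at optimum, the set reachable from source is {source}.
Cut edges: source->1 (cap 9), source->2 (cap 5). Sum = 14.

14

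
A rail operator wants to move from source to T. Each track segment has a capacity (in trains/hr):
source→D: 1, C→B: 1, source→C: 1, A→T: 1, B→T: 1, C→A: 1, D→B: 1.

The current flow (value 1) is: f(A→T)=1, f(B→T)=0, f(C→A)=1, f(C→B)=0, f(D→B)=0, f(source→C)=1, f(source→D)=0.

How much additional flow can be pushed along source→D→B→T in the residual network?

1

Residual capacities along the path: source→D: 1, D→B: 1, B→T: 1.
Minimum is 1.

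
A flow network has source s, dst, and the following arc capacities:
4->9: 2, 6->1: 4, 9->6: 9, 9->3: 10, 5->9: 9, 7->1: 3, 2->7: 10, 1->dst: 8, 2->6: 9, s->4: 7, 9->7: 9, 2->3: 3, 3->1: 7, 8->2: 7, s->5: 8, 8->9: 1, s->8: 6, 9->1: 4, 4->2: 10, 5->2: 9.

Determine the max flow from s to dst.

Augment s->8->9->1->dst: bottleneck 1. Total 1.
Augment s->5->9->1->dst: bottleneck 3. Total 4.
Augment s->8->2->6->1->dst: bottleneck 4. Total 8.
No augmenting path remains in the residual graph.

8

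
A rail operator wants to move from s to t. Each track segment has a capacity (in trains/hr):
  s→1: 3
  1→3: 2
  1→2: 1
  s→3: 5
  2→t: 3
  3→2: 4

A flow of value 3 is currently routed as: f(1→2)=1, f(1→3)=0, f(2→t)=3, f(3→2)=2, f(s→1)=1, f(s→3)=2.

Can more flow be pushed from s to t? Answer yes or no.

No

Residual reachable from s: {1, 2, 3, s}; t is not reachable.
Saturated cut: 2→t with total capacity 3 = current flow value. Flow is maximum.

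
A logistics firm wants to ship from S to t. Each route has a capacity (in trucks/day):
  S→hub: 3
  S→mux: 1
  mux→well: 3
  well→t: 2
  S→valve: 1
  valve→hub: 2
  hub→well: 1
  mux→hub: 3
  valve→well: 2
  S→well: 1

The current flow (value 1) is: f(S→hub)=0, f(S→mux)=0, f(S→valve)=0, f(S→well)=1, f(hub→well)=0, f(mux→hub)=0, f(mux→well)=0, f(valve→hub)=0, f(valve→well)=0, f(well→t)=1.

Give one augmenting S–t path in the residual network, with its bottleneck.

Residual along S→valve→well→t: S→valve: 1, valve→well: 2, well→t: 1.
Bottleneck = min = 1.

S→valve→well→t, bottleneck 1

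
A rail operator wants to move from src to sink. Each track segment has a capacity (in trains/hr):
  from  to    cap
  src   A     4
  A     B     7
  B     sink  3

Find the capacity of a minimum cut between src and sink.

3

Max flow = 3 (via 1 augmenting path).
In the residual at optimum, the set reachable from src is {A, B, src}.
Cut edges: B→sink (cap 3). Sum = 3.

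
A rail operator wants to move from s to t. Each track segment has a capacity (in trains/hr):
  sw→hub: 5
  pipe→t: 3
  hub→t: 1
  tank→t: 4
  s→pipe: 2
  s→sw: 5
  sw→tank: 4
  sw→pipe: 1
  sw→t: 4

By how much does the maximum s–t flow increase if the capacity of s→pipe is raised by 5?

1

Original max flow = 7.
After raising cap(s→pipe), augmenting paths through that edge carry 1 more unit.
New max flow = 8. Increase = 1.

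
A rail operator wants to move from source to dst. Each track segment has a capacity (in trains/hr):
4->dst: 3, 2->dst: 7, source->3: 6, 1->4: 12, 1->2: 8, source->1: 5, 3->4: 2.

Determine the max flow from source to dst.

7

Augment source->3->4->dst: bottleneck 2. Total 2.
Augment source->1->4->dst: bottleneck 1. Total 3.
Augment source->1->2->dst: bottleneck 4. Total 7.
No augmenting path remains in the residual graph.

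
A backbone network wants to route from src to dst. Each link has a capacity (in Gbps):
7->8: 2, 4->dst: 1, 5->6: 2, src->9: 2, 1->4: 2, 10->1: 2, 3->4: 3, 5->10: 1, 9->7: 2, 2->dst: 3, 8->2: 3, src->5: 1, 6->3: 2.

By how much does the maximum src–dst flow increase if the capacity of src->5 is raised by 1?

0

Original max flow = 3.
Even with extra capacity on src->5, another cut of capacity 3 remains binding.
New max flow = 3. Increase = 0.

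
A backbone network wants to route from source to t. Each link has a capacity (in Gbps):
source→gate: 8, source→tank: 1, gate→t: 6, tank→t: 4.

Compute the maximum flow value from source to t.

7

Augment source→tank→t: bottleneck 1. Total 1.
Augment source→gate→t: bottleneck 6. Total 7.
No augmenting path remains in the residual graph.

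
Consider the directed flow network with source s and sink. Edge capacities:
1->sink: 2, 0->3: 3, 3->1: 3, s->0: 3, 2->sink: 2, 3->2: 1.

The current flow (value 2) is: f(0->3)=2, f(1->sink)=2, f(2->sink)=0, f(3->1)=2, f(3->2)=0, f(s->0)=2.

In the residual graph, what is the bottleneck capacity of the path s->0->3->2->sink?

1

Residual capacities along the path: s->0: 1, 0->3: 1, 3->2: 1, 2->sink: 2.
Minimum is 1.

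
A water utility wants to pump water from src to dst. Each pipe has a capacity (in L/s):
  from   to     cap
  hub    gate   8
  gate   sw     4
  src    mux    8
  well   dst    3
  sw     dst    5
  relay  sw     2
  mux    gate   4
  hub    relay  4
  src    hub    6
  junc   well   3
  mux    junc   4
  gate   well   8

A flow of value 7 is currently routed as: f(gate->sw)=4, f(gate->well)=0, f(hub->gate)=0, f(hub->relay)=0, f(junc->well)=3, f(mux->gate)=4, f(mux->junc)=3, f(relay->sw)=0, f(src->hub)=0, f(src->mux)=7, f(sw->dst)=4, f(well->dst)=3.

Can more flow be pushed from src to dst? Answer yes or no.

Yes

Residual path src->hub->relay->sw->dst has bottleneck 1 > 0.
Pushing 1 along it raises the flow to 8, so the given flow is not maximum.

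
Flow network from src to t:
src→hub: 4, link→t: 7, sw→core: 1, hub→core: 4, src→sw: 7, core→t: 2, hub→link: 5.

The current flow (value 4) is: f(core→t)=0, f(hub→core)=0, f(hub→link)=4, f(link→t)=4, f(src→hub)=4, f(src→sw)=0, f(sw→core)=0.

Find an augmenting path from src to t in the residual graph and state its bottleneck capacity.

src→sw→core→t, bottleneck 1

Residual along src→sw→core→t: src→sw: 7, sw→core: 1, core→t: 2.
Bottleneck = min = 1.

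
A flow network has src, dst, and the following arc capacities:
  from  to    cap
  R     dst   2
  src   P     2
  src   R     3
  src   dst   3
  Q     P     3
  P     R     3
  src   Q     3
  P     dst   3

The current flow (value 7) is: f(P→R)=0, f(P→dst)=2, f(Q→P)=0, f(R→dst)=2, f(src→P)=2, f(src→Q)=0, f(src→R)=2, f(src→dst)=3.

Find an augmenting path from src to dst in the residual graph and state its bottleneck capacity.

src→Q→P→dst, bottleneck 1

Residual along src→Q→P→dst: src→Q: 3, Q→P: 3, P→dst: 1.
Bottleneck = min = 1.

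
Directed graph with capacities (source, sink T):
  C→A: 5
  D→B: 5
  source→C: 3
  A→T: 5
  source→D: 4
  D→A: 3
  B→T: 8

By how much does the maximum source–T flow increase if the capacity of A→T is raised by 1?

0

Original max flow = 7.
Edge A→T does not cross the min cut (source side {source}), so extra capacity there cannot help.
New max flow = 7. Increase = 0.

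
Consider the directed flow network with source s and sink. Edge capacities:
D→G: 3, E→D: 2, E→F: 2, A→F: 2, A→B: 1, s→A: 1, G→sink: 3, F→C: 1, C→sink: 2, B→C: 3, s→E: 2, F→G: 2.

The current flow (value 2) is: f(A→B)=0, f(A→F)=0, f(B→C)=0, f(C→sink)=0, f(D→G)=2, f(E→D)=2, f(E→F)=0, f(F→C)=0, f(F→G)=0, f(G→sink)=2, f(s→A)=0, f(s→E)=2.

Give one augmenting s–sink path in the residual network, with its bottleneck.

Residual along s→A→F→G→sink: s→A: 1, A→F: 2, F→G: 2, G→sink: 1.
Bottleneck = min = 1.

s→A→F→G→sink, bottleneck 1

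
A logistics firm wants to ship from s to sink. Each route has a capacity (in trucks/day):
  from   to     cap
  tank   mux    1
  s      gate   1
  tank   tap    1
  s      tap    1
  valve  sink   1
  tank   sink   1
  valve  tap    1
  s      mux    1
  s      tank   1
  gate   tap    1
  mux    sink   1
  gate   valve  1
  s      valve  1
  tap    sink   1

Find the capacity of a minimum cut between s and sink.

Max flow = 4 (via 4 augmenting paths).
In the residual at optimum, the set reachable from s is {gate, s, tap, valve}.
Cut edges: s->tank (cap 1), s->mux (cap 1), valve->sink (cap 1), tap->sink (cap 1). Sum = 4.

4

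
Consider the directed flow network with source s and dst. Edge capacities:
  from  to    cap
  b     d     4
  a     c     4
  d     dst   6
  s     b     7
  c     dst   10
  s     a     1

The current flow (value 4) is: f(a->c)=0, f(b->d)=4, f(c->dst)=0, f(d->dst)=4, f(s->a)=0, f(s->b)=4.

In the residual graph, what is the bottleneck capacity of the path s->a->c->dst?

Residual capacities along the path: s->a: 1, a->c: 4, c->dst: 10.
Minimum is 1.

1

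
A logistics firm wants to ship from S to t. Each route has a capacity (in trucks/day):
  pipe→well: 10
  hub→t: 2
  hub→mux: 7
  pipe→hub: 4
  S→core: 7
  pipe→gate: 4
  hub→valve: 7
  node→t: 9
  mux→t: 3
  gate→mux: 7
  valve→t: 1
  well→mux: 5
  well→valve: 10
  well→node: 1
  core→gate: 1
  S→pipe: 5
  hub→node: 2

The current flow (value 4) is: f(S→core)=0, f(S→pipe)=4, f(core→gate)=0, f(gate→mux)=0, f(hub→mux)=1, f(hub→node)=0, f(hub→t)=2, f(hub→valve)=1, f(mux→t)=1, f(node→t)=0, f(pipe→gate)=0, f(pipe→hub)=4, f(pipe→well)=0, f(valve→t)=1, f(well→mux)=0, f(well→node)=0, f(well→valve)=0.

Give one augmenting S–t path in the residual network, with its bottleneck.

S→pipe→well→node→t, bottleneck 1

Residual along S→pipe→well→node→t: S→pipe: 1, pipe→well: 10, well→node: 1, node→t: 9.
Bottleneck = min = 1.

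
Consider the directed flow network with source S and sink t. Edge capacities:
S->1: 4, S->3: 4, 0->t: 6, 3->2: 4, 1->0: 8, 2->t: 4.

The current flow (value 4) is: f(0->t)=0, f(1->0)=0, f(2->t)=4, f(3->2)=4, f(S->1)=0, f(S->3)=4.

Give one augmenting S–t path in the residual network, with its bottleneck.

S->1->0->t, bottleneck 4

Residual along S->1->0->t: S->1: 4, 1->0: 8, 0->t: 6.
Bottleneck = min = 4.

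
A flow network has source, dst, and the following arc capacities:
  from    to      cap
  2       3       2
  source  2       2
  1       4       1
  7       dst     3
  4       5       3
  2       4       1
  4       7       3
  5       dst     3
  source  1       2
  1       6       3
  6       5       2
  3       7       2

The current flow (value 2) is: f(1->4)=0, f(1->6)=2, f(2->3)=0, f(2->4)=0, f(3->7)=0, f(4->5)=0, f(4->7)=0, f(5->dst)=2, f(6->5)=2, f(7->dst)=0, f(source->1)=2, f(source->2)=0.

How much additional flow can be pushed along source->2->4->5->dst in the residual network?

Residual capacities along the path: source->2: 2, 2->4: 1, 4->5: 3, 5->dst: 1.
Minimum is 1.

1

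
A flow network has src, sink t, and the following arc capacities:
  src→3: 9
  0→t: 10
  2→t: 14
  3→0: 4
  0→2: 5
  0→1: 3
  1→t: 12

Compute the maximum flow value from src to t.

4

Augment src→3→0→t: bottleneck 4. Total 4.
No augmenting path remains in the residual graph.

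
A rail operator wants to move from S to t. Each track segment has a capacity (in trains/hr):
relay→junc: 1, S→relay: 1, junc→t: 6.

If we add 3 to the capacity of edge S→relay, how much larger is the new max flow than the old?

Original max flow = 1.
Even with extra capacity on S→relay, another cut of capacity 1 remains binding.
New max flow = 1. Increase = 0.

0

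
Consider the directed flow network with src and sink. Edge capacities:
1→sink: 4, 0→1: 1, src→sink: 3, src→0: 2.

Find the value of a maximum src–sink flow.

Augment src→sink: bottleneck 3. Total 3.
Augment src→0→1→sink: bottleneck 1. Total 4.
No augmenting path remains in the residual graph.

4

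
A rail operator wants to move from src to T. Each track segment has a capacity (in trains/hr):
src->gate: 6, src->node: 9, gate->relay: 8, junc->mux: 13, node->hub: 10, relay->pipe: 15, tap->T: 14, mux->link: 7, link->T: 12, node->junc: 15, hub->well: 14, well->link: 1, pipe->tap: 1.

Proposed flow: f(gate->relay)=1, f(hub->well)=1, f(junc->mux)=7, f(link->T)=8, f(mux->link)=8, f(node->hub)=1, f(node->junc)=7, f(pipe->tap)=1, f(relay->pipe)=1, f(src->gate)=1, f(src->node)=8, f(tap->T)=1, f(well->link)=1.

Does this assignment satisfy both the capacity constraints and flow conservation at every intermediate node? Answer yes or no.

No

Capacity violated on mux->link: flow 8 > capacity 7.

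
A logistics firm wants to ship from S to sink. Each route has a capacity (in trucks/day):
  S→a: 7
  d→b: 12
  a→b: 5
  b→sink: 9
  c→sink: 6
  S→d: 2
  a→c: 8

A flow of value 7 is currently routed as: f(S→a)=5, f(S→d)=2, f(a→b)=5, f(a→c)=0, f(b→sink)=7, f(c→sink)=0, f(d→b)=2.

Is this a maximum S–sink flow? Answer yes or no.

No

Residual path S→a→c→sink has bottleneck 2 > 0.
Pushing 2 along it raises the flow to 9, so the given flow is not maximum.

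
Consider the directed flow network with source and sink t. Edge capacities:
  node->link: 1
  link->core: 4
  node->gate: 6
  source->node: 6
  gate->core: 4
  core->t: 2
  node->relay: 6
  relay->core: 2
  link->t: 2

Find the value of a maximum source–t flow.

3

Augment source->node->link->t: bottleneck 1. Total 1.
Augment source->node->relay->core->t: bottleneck 2. Total 3.
No augmenting path remains in the residual graph.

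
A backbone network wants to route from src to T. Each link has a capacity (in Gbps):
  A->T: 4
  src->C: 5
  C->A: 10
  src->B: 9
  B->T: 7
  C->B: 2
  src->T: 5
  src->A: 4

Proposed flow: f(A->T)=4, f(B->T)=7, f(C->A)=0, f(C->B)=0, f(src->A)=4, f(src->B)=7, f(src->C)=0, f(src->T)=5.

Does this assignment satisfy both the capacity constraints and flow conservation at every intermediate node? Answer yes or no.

Every edge has 0 ≤ f(e) ≤ cap(e).
At each intermediate node, inflow equals outflow.

Yes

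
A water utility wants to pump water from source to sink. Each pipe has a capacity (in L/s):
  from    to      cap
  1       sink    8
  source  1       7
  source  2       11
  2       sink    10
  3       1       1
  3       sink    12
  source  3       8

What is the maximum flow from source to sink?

Augment source→3→sink: bottleneck 8. Total 8.
Augment source→1→sink: bottleneck 7. Total 15.
Augment source→2→sink: bottleneck 10. Total 25.
No augmenting path remains in the residual graph.

25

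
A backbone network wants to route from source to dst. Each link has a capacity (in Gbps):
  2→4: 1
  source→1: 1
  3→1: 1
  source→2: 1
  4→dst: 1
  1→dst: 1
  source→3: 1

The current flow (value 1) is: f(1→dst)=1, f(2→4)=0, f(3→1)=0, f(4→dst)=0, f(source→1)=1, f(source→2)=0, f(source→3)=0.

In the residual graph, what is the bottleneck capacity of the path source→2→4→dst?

Residual capacities along the path: source→2: 1, 2→4: 1, 4→dst: 1.
Minimum is 1.

1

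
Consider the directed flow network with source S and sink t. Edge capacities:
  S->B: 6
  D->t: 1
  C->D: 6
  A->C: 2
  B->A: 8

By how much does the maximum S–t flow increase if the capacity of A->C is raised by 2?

0

Original max flow = 1.
Edge A->C does not cross the min cut (source side {A, B, C, D, S}), so extra capacity there cannot help.
New max flow = 1. Increase = 0.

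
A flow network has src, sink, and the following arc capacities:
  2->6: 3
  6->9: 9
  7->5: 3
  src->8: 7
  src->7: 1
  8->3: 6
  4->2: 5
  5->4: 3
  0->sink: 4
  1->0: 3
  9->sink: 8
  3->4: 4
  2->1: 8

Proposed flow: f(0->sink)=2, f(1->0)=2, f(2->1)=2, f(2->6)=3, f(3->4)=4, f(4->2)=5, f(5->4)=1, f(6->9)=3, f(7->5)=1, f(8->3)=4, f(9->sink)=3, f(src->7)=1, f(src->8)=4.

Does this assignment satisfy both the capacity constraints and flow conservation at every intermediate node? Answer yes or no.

Every edge has 0 ≤ f(e) ≤ cap(e).
At each intermediate node, inflow equals outflow.

Yes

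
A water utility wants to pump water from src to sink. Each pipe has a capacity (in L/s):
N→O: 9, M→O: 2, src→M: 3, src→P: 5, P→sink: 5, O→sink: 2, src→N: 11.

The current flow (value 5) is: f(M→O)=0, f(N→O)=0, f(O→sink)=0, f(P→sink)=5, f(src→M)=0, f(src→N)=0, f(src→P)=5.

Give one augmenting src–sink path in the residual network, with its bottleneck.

src→M→O→sink, bottleneck 2

Residual along src→M→O→sink: src→M: 3, M→O: 2, O→sink: 2.
Bottleneck = min = 2.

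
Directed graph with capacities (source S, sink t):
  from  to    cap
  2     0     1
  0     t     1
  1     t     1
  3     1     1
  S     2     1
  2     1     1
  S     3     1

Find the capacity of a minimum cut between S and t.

Max flow = 2 (via 2 augmenting paths).
In the residual at optimum, the set reachable from S is {S}.
Cut edges: S->3 (cap 1), S->2 (cap 1). Sum = 2.

2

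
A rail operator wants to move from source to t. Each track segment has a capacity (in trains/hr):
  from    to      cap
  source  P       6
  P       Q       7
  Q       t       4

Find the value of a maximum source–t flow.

4

Augment source→P→Q→t: bottleneck 4. Total 4.
No augmenting path remains in the residual graph.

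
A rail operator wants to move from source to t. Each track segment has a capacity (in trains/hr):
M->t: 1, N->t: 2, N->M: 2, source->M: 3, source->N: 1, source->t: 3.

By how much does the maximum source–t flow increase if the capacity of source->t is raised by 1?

Original max flow = 5.
After raising cap(source->t), augmenting paths through that edge carry 1 more unit.
New max flow = 6. Increase = 1.

1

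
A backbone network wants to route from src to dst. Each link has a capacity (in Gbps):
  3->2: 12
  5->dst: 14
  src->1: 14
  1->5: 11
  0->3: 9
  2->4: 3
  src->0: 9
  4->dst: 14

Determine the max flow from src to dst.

Augment src->1->5->dst: bottleneck 11. Total 11.
Augment src->0->3->2->4->dst: bottleneck 3. Total 14.
No augmenting path remains in the residual graph.

14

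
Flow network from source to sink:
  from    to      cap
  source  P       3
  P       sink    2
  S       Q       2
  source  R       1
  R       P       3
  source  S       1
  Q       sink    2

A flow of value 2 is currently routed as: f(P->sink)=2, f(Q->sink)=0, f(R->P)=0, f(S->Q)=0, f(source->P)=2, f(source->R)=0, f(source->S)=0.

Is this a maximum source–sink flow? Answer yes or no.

Residual path source->S->Q->sink has bottleneck 1 > 0.
Pushing 1 along it raises the flow to 3, so the given flow is not maximum.

No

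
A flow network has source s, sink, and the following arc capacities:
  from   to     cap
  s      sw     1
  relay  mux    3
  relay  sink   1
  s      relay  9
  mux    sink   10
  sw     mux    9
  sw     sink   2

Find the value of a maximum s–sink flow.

Augment s→sw→sink: bottleneck 1. Total 1.
Augment s→relay→sink: bottleneck 1. Total 2.
Augment s→relay→mux→sink: bottleneck 3. Total 5.
No augmenting path remains in the residual graph.

5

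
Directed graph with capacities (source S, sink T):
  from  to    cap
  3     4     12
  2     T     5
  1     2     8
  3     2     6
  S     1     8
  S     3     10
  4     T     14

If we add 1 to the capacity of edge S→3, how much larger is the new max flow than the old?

Original max flow = 15.
After raising cap(S→3), augmenting paths through that edge carry 1 more unit.
New max flow = 16. Increase = 1.

1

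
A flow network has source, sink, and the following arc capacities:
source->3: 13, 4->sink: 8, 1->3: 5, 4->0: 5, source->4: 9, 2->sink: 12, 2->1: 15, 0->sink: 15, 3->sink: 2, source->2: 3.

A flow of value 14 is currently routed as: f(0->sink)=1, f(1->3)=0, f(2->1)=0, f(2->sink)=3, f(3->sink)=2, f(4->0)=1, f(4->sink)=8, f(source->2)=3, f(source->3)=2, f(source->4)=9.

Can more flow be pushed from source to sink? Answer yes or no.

Residual reachable from source: {3, source}; sink is not reachable.
Saturated cut: source->2, source->4, 3->sink with total capacity 14 = current flow value. Flow is maximum.

No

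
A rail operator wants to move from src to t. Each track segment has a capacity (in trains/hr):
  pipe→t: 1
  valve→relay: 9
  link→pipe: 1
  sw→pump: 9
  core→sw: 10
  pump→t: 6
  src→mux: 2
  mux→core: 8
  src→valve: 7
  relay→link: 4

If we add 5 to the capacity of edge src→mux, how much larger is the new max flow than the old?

4

Original max flow = 3.
After raising cap(src→mux), augmenting paths through that edge carry 4 more units.
New max flow = 7. Increase = 4.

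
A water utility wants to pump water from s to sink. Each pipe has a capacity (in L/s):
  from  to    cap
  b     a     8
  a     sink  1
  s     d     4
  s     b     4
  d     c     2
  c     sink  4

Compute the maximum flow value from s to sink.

Augment s->b->a->sink: bottleneck 1. Total 1.
Augment s->d->c->sink: bottleneck 2. Total 3.
No augmenting path remains in the residual graph.

3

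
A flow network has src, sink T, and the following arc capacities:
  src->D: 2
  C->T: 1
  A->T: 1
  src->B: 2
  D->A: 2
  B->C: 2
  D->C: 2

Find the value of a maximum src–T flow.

Augment src->D->A->T: bottleneck 1. Total 1.
Augment src->D->C->T: bottleneck 1. Total 2.
No augmenting path remains in the residual graph.

2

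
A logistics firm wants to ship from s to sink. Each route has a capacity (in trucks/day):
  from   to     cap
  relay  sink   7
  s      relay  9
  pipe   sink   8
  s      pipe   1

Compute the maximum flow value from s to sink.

Augment s->pipe->sink: bottleneck 1. Total 1.
Augment s->relay->sink: bottleneck 7. Total 8.
No augmenting path remains in the residual graph.

8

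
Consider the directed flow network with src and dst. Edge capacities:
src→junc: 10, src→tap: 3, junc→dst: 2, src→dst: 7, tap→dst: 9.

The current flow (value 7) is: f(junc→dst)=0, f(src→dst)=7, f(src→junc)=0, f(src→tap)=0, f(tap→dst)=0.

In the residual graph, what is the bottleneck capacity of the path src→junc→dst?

2

Residual capacities along the path: src→junc: 10, junc→dst: 2.
Minimum is 2.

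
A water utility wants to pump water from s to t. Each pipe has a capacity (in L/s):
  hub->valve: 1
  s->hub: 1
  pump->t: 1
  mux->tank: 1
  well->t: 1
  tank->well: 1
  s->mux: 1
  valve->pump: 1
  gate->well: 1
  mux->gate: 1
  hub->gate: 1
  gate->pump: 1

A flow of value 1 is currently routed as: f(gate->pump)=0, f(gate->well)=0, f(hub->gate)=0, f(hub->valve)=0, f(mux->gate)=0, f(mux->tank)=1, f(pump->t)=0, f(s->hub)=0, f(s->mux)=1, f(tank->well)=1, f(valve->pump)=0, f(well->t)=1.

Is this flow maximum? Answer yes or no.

No

Residual path s->hub->gate->pump->t has bottleneck 1 > 0.
Pushing 1 along it raises the flow to 2, so the given flow is not maximum.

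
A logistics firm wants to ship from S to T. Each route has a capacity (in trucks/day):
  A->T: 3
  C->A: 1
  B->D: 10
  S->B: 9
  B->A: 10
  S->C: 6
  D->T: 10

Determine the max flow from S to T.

10

Augment S->B->D->T: bottleneck 9. Total 9.
Augment S->C->A->T: bottleneck 1. Total 10.
No augmenting path remains in the residual graph.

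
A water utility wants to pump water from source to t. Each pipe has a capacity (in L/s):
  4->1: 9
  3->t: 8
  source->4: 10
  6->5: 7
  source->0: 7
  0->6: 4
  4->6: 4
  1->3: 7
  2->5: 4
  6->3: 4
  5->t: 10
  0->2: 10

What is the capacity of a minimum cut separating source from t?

17

Max flow = 17 (via 5 augmenting paths).
In the residual at optimum, the set reachable from source is {source}.
Cut edges: source->4 (cap 10), source->0 (cap 7). Sum = 17.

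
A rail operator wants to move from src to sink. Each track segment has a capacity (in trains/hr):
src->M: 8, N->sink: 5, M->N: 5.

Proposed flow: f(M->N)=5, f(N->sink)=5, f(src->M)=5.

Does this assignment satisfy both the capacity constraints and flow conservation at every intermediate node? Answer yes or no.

Every edge has 0 ≤ f(e) ≤ cap(e).
At each intermediate node, inflow equals outflow.

Yes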